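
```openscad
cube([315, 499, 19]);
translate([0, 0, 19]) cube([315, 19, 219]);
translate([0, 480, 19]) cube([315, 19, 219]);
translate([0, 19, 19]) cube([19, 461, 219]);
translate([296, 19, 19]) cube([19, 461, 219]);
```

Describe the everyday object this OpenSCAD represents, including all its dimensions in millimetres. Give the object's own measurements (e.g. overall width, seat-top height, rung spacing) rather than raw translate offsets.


An open-topped rectangular box: outside dimensions 315×499×238 mm, with a uniform wall and base thickness of 19 mm. The base is a full 315×499 slab on the floor; four walls sit on top of the base. The front and back walls (the −y and +y sides) span the full width; the two side walls fit between them.


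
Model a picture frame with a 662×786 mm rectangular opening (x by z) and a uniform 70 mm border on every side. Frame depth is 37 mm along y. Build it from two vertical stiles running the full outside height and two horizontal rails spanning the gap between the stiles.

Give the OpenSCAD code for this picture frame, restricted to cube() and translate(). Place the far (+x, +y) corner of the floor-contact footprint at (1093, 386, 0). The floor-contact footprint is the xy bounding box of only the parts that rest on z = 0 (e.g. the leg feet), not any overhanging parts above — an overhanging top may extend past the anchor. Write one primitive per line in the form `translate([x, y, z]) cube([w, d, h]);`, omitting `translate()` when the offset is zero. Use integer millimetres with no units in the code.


translate([291, 349, 0]) cube([70, 37, 926]);
translate([1023, 349, 0]) cube([70, 37, 926]);
translate([361, 349, 0]) cube([662, 37, 70]);
translate([361, 349, 856]) cube([662, 37, 70]);


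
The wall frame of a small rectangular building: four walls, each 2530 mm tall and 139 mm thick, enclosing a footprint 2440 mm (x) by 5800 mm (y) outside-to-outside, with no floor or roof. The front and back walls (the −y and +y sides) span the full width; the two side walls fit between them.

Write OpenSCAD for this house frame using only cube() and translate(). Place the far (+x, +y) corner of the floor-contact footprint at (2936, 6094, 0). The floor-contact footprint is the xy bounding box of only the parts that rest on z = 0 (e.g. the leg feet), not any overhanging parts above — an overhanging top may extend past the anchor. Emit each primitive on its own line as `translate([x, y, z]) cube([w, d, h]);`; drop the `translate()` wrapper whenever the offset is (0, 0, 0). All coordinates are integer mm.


translate([496, 294, 0]) cube([2440, 139, 2530]);
translate([496, 5955, 0]) cube([2440, 139, 2530]);
translate([496, 433, 0]) cube([139, 5522, 2530]);
translate([2797, 433, 0]) cube([139, 5522, 2530]);


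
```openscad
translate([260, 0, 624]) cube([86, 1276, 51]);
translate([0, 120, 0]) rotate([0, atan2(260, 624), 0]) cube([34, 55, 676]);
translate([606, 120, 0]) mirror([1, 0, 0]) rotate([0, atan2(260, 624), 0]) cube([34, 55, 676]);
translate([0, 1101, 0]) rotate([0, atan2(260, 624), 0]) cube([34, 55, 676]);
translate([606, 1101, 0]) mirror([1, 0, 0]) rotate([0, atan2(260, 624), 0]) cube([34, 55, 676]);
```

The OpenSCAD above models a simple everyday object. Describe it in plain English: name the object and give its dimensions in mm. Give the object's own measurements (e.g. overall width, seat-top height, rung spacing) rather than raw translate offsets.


A sawhorse. A 86×1276×51 mm beam (x, y, z) sits on two A-frame leg pairs. Each pair is two raked legs of 34×55 mm section (55 mm along y) splaying symmetrically in x. Each leg rises 624 mm vertically over 260 mm of horizontal reach and is 676 mm long along its own axis. Every leg's outer bottom edge rests on the floor and its outer top edge meets a bottom edge of the beam — the left legs (tilting toward +x) meet the beam's −x bottom edge, the right legs (their mirror images, tilting toward −x) meet its +x bottom edge — so the leg tops tuck under the beam, the beam's underside is 624 mm above the floor, and the feet are 606 mm apart outside-to-outside with the beam centred between them. The two leg pairs are set in 120 mm from either end of the beam.


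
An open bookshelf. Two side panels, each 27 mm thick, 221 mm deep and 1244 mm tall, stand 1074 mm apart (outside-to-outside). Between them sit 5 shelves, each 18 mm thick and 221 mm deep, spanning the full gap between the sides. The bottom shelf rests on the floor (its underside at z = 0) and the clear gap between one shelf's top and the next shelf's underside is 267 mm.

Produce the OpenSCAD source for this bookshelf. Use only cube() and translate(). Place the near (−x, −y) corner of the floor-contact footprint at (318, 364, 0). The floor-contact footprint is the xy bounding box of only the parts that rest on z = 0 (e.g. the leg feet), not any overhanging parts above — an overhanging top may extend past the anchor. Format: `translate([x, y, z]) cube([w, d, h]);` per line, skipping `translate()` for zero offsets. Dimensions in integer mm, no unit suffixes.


translate([318, 364, 0]) cube([27, 221, 1244]);
translate([1365, 364, 0]) cube([27, 221, 1244]);
translate([345, 364, 0]) cube([1020, 221, 18]);
translate([345, 364, 285]) cube([1020, 221, 18]);
translate([345, 364, 570]) cube([1020, 221, 18]);
translate([345, 364, 855]) cube([1020, 221, 18]);
translate([345, 364, 1140]) cube([1020, 221, 18]);


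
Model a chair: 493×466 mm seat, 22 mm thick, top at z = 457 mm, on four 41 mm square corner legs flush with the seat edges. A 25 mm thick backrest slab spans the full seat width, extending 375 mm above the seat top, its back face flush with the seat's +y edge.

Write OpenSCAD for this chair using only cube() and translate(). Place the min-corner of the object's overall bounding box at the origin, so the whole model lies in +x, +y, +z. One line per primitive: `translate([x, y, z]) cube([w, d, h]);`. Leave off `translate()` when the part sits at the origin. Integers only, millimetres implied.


// leg_h = 457 - 22 = 435
translate([0, 0, 435]) cube([493, 466, 22]);
cube([41, 41, 435]);
translate([452, 0, 0]) cube([41, 41, 435]);
translate([0, 425, 0]) cube([41, 41, 435]);
translate([452, 425, 0]) cube([41, 41, 435]);
translate([0, 441, 457]) cube([493, 25, 375]);


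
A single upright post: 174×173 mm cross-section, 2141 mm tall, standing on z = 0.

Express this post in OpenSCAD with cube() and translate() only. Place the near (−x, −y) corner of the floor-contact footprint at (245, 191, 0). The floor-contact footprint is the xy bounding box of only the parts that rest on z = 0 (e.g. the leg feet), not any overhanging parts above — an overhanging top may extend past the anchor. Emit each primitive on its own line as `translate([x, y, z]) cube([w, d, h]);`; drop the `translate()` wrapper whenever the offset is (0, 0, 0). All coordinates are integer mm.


translate([245, 191, 0]) cube([174, 173, 2141]);


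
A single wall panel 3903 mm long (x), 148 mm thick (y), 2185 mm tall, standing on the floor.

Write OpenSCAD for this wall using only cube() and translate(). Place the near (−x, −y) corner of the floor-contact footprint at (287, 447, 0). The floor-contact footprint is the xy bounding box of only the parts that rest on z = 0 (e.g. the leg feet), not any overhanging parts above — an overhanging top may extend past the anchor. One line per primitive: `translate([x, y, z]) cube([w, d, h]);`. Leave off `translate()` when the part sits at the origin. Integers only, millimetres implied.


translate([287, 447, 0]) cube([3903, 148, 2185]);


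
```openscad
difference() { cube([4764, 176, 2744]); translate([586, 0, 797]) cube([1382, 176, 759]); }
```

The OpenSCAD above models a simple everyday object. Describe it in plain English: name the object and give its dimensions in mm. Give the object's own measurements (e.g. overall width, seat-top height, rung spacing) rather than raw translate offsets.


A wall 4764 mm long (x), 176 mm thick (y), 2744 mm tall, with a rectangular window opening cut through it. The opening is 1382 mm wide and 759 mm tall; its sill is at z = 797 mm and its near (−x) edge is 586 mm from the wall's −x end. The opening passes through the full wall thickness.


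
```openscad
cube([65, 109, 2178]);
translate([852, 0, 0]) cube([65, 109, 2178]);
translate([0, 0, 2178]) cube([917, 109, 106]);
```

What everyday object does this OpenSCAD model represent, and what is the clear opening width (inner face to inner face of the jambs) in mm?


A door frame. The clear opening width is 787 mm.

Two 2178 mm tall posts with a header on top — a door frame. The left jamb is 65 mm wide at x = 0; the right jamb starts at x = 852. The clear opening is 852 − 65 = 787 mm.


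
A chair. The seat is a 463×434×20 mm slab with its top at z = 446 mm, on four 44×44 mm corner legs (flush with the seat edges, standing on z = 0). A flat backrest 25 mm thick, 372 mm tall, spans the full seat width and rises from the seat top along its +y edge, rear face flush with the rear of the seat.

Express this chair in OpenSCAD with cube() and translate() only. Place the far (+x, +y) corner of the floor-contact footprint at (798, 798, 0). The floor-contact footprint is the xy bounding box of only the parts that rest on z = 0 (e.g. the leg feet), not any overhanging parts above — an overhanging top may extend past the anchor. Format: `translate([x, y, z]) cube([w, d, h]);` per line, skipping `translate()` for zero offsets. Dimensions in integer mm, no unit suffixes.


translate([335, 364, 426]) cube([463, 434, 20]);
translate([335, 364, 0]) cube([44, 44, 426]);
translate([754, 364, 0]) cube([44, 44, 426]);
translate([335, 754, 0]) cube([44, 44, 426]);
translate([754, 754, 0]) cube([44, 44, 426]);
translate([335, 773, 446]) cube([463, 25, 372]);


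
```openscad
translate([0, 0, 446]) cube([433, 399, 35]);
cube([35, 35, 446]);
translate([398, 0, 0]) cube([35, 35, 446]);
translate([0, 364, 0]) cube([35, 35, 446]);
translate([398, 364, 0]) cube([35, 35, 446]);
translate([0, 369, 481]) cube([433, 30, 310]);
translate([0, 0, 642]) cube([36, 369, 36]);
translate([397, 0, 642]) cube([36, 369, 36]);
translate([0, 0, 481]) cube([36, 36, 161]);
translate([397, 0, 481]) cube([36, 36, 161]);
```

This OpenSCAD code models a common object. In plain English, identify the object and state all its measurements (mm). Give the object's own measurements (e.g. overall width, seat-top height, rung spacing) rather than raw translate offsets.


A chair. The seat is a 433×399×35 mm slab with its top at z = 481 mm, on four 35×35 mm corner legs (flush with the seat edges, standing on z = 0). A flat backrest 30 mm thick, 310 mm tall, spans the full seat width and rises from the seat top along its +y edge, rear face flush with the rear of the seat. Two armrests of 36×36 mm section run along each side from the seat's front edge to the front of the backrest, top faces 197 mm above the seat top and outer faces flush with the seat's x-edges; a 36×36 mm post under the front of each armrest stands on the seat at the front corner.


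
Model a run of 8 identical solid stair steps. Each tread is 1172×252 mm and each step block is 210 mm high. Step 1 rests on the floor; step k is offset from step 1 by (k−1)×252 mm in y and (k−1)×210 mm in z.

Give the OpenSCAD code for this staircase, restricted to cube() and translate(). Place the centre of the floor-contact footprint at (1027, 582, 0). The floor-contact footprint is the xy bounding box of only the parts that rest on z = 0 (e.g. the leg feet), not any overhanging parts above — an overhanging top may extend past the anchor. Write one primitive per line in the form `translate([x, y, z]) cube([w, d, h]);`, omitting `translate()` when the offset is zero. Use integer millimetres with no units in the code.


translate([441, 456, 0]) cube([1172, 252, 210]);
translate([441, 708, 210]) cube([1172, 252, 210]);
translate([441, 960, 420]) cube([1172, 252, 210]);
translate([441, 1212, 630]) cube([1172, 252, 210]);
translate([441, 1464, 840]) cube([1172, 252, 210]);
translate([441, 1716, 1050]) cube([1172, 252, 210]);
translate([441, 1968, 1260]) cube([1172, 252, 210]);
translate([441, 2220, 1470]) cube([1172, 252, 210]);


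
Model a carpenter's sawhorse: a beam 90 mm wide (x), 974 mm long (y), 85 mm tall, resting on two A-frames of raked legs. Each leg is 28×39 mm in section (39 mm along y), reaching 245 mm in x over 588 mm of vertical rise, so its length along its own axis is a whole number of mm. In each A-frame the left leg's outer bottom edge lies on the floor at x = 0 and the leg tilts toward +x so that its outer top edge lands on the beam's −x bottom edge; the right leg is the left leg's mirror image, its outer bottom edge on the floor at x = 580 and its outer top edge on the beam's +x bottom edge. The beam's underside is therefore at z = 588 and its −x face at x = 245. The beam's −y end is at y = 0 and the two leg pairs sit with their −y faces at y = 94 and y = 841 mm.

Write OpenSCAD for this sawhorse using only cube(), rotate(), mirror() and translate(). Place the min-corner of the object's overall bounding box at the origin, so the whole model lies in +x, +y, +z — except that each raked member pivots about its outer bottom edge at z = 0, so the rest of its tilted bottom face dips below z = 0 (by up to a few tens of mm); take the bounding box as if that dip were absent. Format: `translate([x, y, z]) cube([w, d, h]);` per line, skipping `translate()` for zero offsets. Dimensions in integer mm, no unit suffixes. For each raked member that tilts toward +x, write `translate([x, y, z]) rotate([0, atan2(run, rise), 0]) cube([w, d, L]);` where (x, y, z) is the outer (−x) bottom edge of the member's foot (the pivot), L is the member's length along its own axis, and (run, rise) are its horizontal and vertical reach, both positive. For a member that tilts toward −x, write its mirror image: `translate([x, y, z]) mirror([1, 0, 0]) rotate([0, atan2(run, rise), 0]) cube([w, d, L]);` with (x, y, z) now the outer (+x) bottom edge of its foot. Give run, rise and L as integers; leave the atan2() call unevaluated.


// leg length = √(245² + 588²) = 637
// right-leg outer foot x = 2·245 + 90 = 580
// beam min-corner = (245, 0, 588)
translate([245, 0, 588]) cube([90, 974, 85]);
translate([0, 94, 0]) rotate([0, atan2(245, 588), 0]) cube([28, 39, 637]);
translate([580, 94, 0]) mirror([1, 0, 0]) rotate([0, atan2(245, 588), 0]) cube([28, 39, 637]);
translate([0, 841, 0]) rotate([0, atan2(245, 588), 0]) cube([28, 39, 637]);
translate([580, 841, 0]) mirror([1, 0, 0]) rotate([0, atan2(245, 588), 0]) cube([28, 39, 637]);


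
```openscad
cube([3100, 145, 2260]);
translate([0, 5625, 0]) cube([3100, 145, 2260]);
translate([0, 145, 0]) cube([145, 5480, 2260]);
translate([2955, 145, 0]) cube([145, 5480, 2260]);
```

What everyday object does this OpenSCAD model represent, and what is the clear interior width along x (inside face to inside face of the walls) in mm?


A house (or room) frame. The interior width is 2810 mm.

Four 2260 mm walls enclosing a rectangle with no floor or roof — a room or house frame. Outside width is 3100 mm and wall thickness is 145 mm, so the interior width is 3100 − 2 × 145 = 2810 mm.


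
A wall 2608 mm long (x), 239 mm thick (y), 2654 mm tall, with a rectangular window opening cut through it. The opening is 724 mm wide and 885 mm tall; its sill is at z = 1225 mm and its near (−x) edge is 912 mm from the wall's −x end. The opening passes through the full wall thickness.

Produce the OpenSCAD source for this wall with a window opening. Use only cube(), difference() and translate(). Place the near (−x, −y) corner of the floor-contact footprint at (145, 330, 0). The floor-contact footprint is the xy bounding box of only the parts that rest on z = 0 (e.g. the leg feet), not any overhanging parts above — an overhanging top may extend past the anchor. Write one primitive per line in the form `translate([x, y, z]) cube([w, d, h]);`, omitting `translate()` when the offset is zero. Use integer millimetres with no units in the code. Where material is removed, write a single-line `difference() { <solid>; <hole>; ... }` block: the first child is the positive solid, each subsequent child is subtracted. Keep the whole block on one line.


difference() { translate([145, 330, 0]) cube([2608, 239, 2654]); translate([1057, 330, 1225]) cube([724, 239, 885]); }


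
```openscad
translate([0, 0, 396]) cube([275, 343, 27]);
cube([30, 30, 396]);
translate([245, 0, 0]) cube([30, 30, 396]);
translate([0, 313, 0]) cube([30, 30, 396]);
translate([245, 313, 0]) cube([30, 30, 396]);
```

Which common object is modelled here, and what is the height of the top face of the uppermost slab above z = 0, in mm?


A stool. The seat height is 423 mm.

A 275×343×27 slab at z = 396 on four corner posts — a stool. The seat top is 396 + 27 = 423 mm.


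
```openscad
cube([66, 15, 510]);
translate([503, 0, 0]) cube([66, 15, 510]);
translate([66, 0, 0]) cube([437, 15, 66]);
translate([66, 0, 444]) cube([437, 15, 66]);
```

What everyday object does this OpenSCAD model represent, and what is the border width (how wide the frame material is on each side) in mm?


A picture frame. The border width is 66 mm.

Four thin pieces enclosing a rectangular opening — a picture frame. The two full-height stiles are 510 mm tall; the top rail sits at z = 444 and is 66 mm tall, so the border above the opening is 510 − 444 = 66 mm, matching the stile x-width.


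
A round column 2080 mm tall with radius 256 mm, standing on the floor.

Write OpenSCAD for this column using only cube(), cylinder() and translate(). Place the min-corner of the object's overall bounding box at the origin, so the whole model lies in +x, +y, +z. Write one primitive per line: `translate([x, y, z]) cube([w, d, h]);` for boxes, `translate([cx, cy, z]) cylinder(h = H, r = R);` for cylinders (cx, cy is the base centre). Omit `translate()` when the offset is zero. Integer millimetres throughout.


translate([256, 256, 0]) cylinder(h = 2080, r = 256);


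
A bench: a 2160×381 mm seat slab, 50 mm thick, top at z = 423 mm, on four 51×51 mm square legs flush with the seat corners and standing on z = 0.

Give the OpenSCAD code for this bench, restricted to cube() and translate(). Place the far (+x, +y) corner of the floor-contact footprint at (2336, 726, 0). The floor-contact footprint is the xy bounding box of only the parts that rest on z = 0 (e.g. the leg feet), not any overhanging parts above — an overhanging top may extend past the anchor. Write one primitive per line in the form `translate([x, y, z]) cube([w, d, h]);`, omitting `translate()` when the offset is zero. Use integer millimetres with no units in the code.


// leg_h = 423 − 50 = 373
translate([176, 345, 373]) cube([2160, 381, 50]);
translate([176, 345, 0]) cube([51, 51, 373]);
translate([176, 675, 0]) cube([51, 51, 373]);
translate([2285, 345, 0]) cube([51, 51, 373]);
translate([2285, 675, 0]) cube([51, 51, 373]);


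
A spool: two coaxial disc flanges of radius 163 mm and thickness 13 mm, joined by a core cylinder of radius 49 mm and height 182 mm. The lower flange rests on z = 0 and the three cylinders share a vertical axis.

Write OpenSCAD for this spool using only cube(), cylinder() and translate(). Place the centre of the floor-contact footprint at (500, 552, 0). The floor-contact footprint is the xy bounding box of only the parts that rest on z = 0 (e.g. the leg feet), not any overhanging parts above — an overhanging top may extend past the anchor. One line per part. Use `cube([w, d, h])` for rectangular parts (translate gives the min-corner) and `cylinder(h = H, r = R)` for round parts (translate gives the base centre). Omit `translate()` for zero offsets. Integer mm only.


translate([500, 552, 0]) cylinder(h = 13, r = 163);
translate([500, 552, 13]) cylinder(h = 182, r = 49);
translate([500, 552, 195]) cylinder(h = 13, r = 163);


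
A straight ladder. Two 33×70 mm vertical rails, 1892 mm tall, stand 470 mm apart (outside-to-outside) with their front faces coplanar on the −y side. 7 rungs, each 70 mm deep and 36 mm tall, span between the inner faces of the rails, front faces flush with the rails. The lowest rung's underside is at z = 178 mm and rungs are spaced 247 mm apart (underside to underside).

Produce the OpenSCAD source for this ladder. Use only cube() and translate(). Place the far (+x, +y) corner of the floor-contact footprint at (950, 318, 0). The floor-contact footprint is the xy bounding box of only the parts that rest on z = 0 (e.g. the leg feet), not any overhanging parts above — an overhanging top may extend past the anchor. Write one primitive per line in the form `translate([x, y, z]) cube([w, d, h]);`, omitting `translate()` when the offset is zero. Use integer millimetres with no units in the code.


translate([480, 248, 0]) cube([33, 70, 1892]);
translate([917, 248, 0]) cube([33, 70, 1892]);
translate([513, 248, 178]) cube([404, 70, 36]);
translate([513, 248, 425]) cube([404, 70, 36]);
translate([513, 248, 672]) cube([404, 70, 36]);
translate([513, 248, 919]) cube([404, 70, 36]);
translate([513, 248, 1166]) cube([404, 70, 36]);
translate([513, 248, 1413]) cube([404, 70, 36]);
translate([513, 248, 1660]) cube([404, 70, 36]);


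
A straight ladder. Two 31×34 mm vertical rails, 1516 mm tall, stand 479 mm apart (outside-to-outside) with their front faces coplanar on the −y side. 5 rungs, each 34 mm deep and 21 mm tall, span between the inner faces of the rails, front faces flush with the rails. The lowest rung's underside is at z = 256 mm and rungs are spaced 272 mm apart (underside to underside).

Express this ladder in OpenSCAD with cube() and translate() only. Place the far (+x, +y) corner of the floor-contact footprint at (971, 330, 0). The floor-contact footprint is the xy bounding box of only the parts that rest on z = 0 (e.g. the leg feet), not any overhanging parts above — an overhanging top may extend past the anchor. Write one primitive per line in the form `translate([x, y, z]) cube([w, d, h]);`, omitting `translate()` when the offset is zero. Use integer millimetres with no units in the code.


// rung span = 479 - 2*31 = 417
// rung[k] z = 256 + k*272
translate([492, 296, 0]) cube([31, 34, 1516]);
translate([940, 296, 0]) cube([31, 34, 1516]);
translate([523, 296, 256]) cube([417, 34, 21]);
translate([523, 296, 528]) cube([417, 34, 21]);
translate([523, 296, 800]) cube([417, 34, 21]);
translate([523, 296, 1072]) cube([417, 34, 21]);
translate([523, 296, 1344]) cube([417, 34, 21]);


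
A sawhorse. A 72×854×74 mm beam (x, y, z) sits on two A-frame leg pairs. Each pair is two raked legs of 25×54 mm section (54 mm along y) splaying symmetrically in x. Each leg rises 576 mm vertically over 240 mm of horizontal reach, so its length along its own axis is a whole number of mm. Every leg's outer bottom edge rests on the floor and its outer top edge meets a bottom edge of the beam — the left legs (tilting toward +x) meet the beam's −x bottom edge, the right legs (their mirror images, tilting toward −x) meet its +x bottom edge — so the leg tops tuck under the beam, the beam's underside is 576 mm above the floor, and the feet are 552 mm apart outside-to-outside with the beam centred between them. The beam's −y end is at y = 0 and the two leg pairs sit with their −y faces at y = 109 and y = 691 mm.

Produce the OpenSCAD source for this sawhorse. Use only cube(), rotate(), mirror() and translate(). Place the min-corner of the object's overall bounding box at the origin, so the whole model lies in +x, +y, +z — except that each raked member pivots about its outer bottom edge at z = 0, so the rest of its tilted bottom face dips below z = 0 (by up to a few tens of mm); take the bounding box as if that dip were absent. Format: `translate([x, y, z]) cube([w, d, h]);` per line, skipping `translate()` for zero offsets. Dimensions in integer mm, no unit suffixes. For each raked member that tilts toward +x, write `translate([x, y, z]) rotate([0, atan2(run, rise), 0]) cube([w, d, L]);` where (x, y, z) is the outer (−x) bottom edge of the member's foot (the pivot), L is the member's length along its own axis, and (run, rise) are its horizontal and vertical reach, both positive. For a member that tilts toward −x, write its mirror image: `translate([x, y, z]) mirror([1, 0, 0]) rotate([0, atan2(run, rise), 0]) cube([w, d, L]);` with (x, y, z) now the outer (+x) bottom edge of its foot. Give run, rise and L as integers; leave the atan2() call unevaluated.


// leg length = √(240² + 576²) = 624
// right-leg outer foot x = 2·240 + 72 = 552
// beam min-corner = (240, 0, 576)
translate([240, 0, 576]) cube([72, 854, 74]);
translate([0, 109, 0]) rotate([0, atan2(240, 576), 0]) cube([25, 54, 624]);
translate([552, 109, 0]) mirror([1, 0, 0]) rotate([0, atan2(240, 576), 0]) cube([25, 54, 624]);
translate([0, 691, 0]) rotate([0, atan2(240, 576), 0]) cube([25, 54, 624]);
translate([552, 691, 0]) mirror([1, 0, 0]) rotate([0, atan2(240, 576), 0]) cube([25, 54, 624]);


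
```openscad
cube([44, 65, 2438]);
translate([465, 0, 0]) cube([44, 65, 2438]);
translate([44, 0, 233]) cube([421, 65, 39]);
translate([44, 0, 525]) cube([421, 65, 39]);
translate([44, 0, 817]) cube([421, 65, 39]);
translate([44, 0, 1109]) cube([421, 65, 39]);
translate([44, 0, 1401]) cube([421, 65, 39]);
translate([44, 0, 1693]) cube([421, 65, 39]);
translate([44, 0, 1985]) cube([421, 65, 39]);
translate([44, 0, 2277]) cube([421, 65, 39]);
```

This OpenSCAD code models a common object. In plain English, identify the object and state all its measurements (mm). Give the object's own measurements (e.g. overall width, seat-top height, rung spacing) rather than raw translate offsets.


A straight ladder. Two 44×65 mm vertical rails, 2438 mm tall, stand 509 mm apart (outside-to-outside) with their front faces coplanar on the −y side. 8 rungs, each 65 mm deep and 39 mm tall, span between the inner faces of the rails, front faces flush with the rails. The lowest rung's underside is at z = 233 mm and rungs are spaced 292 mm apart (underside to underside).


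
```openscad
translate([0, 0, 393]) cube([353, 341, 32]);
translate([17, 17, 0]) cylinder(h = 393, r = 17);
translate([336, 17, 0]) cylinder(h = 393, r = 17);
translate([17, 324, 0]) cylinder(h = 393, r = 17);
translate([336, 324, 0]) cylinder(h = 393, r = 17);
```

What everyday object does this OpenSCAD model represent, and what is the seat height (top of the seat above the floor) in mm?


A stool. The seat height is 425 mm.

A 353×341×32 slab at z = 393 on four corner cylinders — a stool. The seat top is 393 + 32 = 425 mm.


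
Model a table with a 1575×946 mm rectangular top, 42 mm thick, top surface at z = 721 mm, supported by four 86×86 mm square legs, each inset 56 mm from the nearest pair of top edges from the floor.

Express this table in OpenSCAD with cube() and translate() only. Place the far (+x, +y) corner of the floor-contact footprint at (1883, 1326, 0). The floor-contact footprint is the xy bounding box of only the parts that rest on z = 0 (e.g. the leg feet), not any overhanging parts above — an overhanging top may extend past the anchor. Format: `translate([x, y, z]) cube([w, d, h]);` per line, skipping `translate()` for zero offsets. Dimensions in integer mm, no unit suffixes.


// leg_h = 721 - 42 = 679
translate([364, 436, 679]) cube([1575, 946, 42]);
translate([420, 492, 0]) cube([86, 86, 679]);
translate([1797, 492, 0]) cube([86, 86, 679]);
translate([420, 1240, 0]) cube([86, 86, 679]);
translate([1797, 1240, 0]) cube([86, 86, 679]);


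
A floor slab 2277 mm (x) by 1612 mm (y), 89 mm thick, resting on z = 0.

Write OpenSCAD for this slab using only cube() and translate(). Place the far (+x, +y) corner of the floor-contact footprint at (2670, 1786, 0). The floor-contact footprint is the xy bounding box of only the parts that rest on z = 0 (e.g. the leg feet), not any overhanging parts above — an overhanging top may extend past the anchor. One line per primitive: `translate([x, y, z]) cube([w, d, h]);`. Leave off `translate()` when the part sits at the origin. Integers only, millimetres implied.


translate([393, 174, 0]) cube([2277, 1612, 89]);


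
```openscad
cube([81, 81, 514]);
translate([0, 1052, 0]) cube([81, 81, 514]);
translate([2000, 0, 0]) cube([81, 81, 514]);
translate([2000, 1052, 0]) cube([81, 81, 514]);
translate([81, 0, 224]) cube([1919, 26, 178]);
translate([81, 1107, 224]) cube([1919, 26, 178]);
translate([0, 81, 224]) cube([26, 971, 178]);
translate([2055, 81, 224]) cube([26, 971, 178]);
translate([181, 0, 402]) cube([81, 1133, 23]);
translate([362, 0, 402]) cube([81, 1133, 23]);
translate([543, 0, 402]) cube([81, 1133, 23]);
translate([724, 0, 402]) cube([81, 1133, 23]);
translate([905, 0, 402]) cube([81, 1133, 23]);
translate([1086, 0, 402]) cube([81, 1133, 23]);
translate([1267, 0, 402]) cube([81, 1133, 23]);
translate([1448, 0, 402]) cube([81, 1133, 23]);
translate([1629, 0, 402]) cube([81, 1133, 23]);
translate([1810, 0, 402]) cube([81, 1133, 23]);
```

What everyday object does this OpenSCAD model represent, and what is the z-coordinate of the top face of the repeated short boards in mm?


A bed frame. The slat-top height is 425 mm.

Four posts, four rails, and a row of slats — a bed frame. Slats sit on the rails at z = 224 + 178 = 402; with slat thickness 23, the top is 425 mm.


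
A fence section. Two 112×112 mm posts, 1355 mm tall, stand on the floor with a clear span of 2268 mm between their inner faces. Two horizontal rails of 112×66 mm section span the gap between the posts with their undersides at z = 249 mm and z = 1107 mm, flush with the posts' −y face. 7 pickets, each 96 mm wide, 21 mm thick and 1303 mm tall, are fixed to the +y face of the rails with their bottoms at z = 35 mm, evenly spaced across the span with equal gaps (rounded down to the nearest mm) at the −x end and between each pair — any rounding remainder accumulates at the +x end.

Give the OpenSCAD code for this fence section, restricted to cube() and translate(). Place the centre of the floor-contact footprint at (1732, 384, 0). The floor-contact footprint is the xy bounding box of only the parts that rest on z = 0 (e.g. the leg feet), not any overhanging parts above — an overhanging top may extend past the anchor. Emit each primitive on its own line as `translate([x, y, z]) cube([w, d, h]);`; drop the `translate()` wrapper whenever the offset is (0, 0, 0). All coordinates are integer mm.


translate([486, 328, 0]) cube([112, 112, 1355]);
translate([2866, 328, 0]) cube([112, 112, 1355]);
translate([598, 328, 249]) cube([2268, 112, 66]);
translate([598, 328, 1107]) cube([2268, 112, 66]);
translate([797, 440, 35]) cube([96, 21, 1303]);
translate([1092, 440, 35]) cube([96, 21, 1303]);
translate([1387, 440, 35]) cube([96, 21, 1303]);
translate([1682, 440, 35]) cube([96, 21, 1303]);
translate([1977, 440, 35]) cube([96, 21, 1303]);
translate([2272, 440, 35]) cube([96, 21, 1303]);
translate([2567, 440, 35]) cube([96, 21, 1303]);


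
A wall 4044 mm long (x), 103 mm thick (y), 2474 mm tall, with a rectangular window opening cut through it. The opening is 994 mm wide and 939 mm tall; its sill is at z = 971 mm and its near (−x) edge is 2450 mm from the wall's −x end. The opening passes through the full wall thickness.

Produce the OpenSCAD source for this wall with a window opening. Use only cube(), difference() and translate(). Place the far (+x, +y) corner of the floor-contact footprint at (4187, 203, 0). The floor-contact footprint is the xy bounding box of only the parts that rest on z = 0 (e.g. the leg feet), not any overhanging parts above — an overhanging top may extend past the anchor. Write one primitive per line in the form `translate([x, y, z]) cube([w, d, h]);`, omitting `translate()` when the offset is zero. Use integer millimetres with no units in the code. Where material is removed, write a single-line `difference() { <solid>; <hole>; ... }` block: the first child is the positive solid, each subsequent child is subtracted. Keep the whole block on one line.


difference() { translate([143, 100, 0]) cube([4044, 103, 2474]); translate([2593, 100, 971]) cube([994, 103, 939]); }


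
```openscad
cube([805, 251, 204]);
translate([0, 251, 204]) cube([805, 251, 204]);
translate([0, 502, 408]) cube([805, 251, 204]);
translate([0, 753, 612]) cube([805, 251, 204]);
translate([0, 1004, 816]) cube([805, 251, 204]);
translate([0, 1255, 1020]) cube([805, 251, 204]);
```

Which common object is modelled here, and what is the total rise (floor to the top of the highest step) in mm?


A staircase. The total rise is 1224 mm.

6 identical blocks, each offset up and back from the previous — a staircase. Each step is 204 mm tall and there are 6 of them, so the total rise is 6 × 204 = 1224 mm.


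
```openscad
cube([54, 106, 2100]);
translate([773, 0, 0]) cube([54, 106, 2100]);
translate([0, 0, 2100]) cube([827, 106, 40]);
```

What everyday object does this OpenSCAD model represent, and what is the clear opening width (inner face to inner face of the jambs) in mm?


A door frame. The clear opening width is 719 mm.

Two 2100 mm tall posts with a header on top — a door frame. The left jamb is 54 mm wide at x = 0; the right jamb starts at x = 773. The clear opening is 773 − 54 = 719 mm.


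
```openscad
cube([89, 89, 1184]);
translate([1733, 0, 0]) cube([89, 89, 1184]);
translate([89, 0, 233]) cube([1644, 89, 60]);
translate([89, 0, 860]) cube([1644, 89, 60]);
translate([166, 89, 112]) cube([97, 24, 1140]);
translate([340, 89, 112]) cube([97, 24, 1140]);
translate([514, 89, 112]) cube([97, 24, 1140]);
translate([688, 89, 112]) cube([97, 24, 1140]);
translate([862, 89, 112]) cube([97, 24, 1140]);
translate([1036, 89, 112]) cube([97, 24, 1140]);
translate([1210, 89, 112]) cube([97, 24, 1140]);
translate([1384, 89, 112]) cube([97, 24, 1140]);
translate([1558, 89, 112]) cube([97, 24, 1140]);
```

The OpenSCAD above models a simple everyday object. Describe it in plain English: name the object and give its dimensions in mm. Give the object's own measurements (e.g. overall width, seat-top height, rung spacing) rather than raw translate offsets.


A fence section. Two 89×89 mm posts, 1184 mm tall, stand on the floor with a clear span of 1644 mm between their inner faces. Two horizontal rails of 89×60 mm section span the gap between the posts with their undersides at z = 233 mm and z = 860 mm, flush with the posts' −y face. 9 pickets, each 97 mm wide, 24 mm thick and 1140 mm tall, are fixed to the +y face of the rails with their bottoms at z = 112 mm, spaced across the span with a 77 mm gap after the −x post and between neighbouring pickets, with 78 mm left before the +x post.


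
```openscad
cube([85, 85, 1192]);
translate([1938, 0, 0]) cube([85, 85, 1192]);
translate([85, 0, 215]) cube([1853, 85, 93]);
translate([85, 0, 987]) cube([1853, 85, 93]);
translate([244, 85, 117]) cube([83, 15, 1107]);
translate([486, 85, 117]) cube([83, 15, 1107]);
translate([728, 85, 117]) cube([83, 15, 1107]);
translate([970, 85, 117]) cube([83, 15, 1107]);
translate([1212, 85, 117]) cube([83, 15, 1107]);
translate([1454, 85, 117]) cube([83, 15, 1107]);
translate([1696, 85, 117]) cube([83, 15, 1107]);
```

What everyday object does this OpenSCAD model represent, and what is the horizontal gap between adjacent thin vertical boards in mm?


A fence section. The picket gap is 159 mm.

Two posts, two rails, 7 pickets — a fence section. Span 1853 mm holds 7 pickets of 83 mm with 8 equal gaps: ⌊(1853 − 7·83) / 8⌋ = 159 mm.


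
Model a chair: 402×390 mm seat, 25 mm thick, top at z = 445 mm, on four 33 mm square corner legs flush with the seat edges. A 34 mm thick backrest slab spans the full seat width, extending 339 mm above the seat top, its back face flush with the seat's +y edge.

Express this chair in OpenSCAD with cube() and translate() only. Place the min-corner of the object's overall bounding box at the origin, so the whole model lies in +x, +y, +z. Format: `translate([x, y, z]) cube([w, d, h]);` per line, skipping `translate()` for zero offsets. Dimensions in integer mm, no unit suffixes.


translate([0, 0, 420]) cube([402, 390, 25]);
cube([33, 33, 420]);
translate([369, 0, 0]) cube([33, 33, 420]);
translate([0, 357, 0]) cube([33, 33, 420]);
translate([369, 357, 0]) cube([33, 33, 420]);
translate([0, 356, 445]) cube([402, 34, 339]);


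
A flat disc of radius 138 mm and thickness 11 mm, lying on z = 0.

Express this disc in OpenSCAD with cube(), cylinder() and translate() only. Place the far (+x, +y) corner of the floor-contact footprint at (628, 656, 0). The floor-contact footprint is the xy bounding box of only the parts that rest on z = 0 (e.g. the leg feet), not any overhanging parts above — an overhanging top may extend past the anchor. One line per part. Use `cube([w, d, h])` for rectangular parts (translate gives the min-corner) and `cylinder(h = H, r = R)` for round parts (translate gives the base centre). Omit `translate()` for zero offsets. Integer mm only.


translate([490, 518, 0]) cylinder(h = 11, r = 138);


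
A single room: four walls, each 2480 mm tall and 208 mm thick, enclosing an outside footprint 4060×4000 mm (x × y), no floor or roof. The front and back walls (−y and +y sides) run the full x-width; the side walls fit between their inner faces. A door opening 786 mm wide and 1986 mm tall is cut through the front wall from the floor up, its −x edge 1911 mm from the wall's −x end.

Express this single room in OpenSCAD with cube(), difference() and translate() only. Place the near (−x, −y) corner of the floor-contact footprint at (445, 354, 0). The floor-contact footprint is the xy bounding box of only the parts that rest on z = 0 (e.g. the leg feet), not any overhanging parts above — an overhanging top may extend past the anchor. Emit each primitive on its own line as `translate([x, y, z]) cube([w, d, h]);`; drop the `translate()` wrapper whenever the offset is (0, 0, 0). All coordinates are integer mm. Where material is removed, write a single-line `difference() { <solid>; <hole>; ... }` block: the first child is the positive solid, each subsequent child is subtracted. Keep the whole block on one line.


difference() { translate([445, 354, 0]) cube([4060, 208, 2480]); translate([2356, 354, 0]) cube([786, 208, 1986]); }
translate([445, 4146, 0]) cube([4060, 208, 2480]);
translate([445, 562, 0]) cube([208, 3584, 2480]);
translate([4297, 562, 0]) cube([208, 3584, 2480]);


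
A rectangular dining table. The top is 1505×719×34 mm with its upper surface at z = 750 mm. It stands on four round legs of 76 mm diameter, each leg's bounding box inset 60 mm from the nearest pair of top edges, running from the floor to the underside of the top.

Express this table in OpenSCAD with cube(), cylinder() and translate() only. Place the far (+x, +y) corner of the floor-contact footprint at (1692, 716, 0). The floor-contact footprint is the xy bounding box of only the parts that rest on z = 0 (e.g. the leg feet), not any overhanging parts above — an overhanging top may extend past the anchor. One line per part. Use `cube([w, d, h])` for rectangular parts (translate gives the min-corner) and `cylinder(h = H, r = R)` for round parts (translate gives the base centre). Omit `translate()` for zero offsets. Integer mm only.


translate([247, 57, 716]) cube([1505, 719, 34]);
translate([345, 155, 0]) cylinder(h = 716, r = 38);
translate([1654, 155, 0]) cylinder(h = 716, r = 38);
translate([345, 678, 0]) cylinder(h = 716, r = 38);
translate([1654, 678, 0]) cylinder(h = 716, r = 38);


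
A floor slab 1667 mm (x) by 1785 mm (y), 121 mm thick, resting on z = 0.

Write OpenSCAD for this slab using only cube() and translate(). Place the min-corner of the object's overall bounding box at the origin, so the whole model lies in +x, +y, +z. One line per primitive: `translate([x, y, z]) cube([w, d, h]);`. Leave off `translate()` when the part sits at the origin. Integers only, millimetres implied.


cube([1667, 1785, 121]);


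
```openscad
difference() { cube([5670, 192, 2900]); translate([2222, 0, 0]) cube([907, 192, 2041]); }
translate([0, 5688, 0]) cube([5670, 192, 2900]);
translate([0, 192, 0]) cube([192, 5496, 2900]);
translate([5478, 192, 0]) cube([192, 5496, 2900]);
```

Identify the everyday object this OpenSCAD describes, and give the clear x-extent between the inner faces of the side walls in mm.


A single room. The interior width is 5286 mm.

Four walls enclosing a rectangle with a door in the front wall — a room. Outside width 5670 minus two 192 mm walls gives 5286 mm.
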